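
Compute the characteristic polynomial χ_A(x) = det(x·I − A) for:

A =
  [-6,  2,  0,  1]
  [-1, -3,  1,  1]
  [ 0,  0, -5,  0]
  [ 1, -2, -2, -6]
x^4 + 20*x^3 + 150*x^2 + 500*x + 625

Expanding det(x·I − A) (e.g. by cofactor expansion or by noting that A is similar to its Jordan form J, which has the same characteristic polynomial as A) gives
  χ_A(x) = x^4 + 20*x^3 + 150*x^2 + 500*x + 625
which factors as (x + 5)^4. The eigenvalues (with algebraic multiplicities) are λ = -5 with multiplicity 4.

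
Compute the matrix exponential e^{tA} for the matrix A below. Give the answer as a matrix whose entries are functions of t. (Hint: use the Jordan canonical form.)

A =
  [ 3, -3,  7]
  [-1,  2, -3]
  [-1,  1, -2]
e^{tA} =
  [2*t*exp(t) + exp(t), -t^2*exp(t) - 3*t*exp(t), t^2*exp(t) + 7*t*exp(t)]
  [-t*exp(t), t^2*exp(t)/2 + t*exp(t) + exp(t), -t^2*exp(t)/2 - 3*t*exp(t)]
  [-t*exp(t), t^2*exp(t)/2 + t*exp(t), -t^2*exp(t)/2 - 3*t*exp(t) + exp(t)]

Strategy: write A = P · J · P⁻¹ where J is a Jordan canonical form, so e^{tA} = P · e^{tJ} · P⁻¹, and e^{tJ} can be computed block-by-block.

A has Jordan form
J =
  [1, 1, 0]
  [0, 1, 1]
  [0, 0, 1]
(up to reordering of blocks).

Per-block formulas:
  For a 3×3 Jordan block J_3(1): exp(t · J_3(1)) = e^(1t)·(I + t·N + (t^2/2)·N^2), where N is the 3×3 nilpotent shift.

After assembling e^{tJ} and conjugating by P, we get:

e^{tA} =
  [2*t*exp(t) + exp(t), -t^2*exp(t) - 3*t*exp(t), t^2*exp(t) + 7*t*exp(t)]
  [-t*exp(t), t^2*exp(t)/2 + t*exp(t) + exp(t), -t^2*exp(t)/2 - 3*t*exp(t)]
  [-t*exp(t), t^2*exp(t)/2 + t*exp(t), -t^2*exp(t)/2 - 3*t*exp(t) + exp(t)]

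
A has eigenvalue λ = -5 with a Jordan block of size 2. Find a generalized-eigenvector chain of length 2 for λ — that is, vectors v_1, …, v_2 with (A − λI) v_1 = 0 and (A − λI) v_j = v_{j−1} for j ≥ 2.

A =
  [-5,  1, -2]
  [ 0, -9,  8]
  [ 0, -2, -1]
A Jordan chain for λ = -5 of length 2:
v_1 = (1, -4, -2)ᵀ
v_2 = (0, 1, 0)ᵀ

Let N = A − (-5)·I. We want v_2 with N^2 v_2 = 0 but N^1 v_2 ≠ 0; then v_{j-1} := N · v_j for j = 2, …, 2.

Pick v_2 = (0, 1, 0)ᵀ.
Then v_1 = N · v_2 = (1, -4, -2)ᵀ.

Sanity check: (A − (-5)·I) v_1 = (0, 0, 0)ᵀ = 0. ✓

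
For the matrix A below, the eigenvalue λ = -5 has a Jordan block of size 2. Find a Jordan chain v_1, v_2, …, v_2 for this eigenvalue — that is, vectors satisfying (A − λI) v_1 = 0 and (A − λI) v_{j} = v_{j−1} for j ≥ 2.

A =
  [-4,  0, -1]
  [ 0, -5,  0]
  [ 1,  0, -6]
A Jordan chain for λ = -5 of length 2:
v_1 = (1, 0, 1)ᵀ
v_2 = (1, 0, 0)ᵀ

Let N = A − (-5)·I. We want v_2 with N^2 v_2 = 0 but N^1 v_2 ≠ 0; then v_{j-1} := N · v_j for j = 2, …, 2.

Pick v_2 = (1, 0, 0)ᵀ.
Then v_1 = N · v_2 = (1, 0, 1)ᵀ.

Sanity check: (A − (-5)·I) v_1 = (0, 0, 0)ᵀ = 0. ✓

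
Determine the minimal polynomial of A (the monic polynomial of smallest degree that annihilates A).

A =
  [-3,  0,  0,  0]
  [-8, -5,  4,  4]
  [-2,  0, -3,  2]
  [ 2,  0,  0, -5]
x^2 + 8*x + 15

The characteristic polynomial is χ_A(x) = (x + 3)^2*(x + 5)^2, so the eigenvalues are known. The minimal polynomial is
  m_A(x) = Π_λ (x − λ)^{k_λ}
where k_λ is the size of the *largest* Jordan block for λ (equivalently, the smallest k with (A − λI)^k v = 0 for every generalised eigenvector v of λ).

  λ = -5: largest Jordan block has size 1, contributing (x + 5)
  λ = -3: largest Jordan block has size 1, contributing (x + 3)

So m_A(x) = (x + 3)*(x + 5) = x^2 + 8*x + 15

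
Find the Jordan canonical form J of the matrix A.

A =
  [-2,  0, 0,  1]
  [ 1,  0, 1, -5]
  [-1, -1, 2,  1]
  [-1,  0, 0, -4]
J_2(-3) ⊕ J_2(1)

The characteristic polynomial is
  det(x·I − A) = x^4 + 4*x^3 - 2*x^2 - 12*x + 9 = (x - 1)^2*(x + 3)^2

Eigenvalues and multiplicities (the geometric multiplicity of λ is n − rank(A − λI), which equals the number of Jordan blocks for λ):
  λ = -3: algebraic multiplicity = 2, geometric multiplicity = 1
  λ = 1: algebraic multiplicity = 2, geometric multiplicity = 1

Determining the block sizes for each eigenvalue:
  λ = -3: one block (gm = 1), so the single block has size am = 2 → block sizes [2]
  λ = 1: one block (gm = 1), so the single block has size am = 2 → block sizes [2]

Assembling the blocks gives a Jordan form
J =
  [-3,  1, 0, 0]
  [ 0, -3, 0, 0]
  [ 0,  0, 1, 1]
  [ 0,  0, 0, 1]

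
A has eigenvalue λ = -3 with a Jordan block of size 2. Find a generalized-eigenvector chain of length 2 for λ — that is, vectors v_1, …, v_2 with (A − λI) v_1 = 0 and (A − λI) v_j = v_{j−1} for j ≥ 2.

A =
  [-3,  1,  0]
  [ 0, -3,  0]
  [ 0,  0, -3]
A Jordan chain for λ = -3 of length 2:
v_1 = (1, 0, 0)ᵀ
v_2 = (0, 1, 0)ᵀ

Let N = A − (-3)·I. We want v_2 with N^2 v_2 = 0 but N^1 v_2 ≠ 0; then v_{j-1} := N · v_j for j = 2, …, 2.

Pick v_2 = (0, 1, 0)ᵀ.
Then v_1 = N · v_2 = (1, 0, 0)ᵀ.

Sanity check: (A − (-3)·I) v_1 = (0, 0, 0)ᵀ = 0. ✓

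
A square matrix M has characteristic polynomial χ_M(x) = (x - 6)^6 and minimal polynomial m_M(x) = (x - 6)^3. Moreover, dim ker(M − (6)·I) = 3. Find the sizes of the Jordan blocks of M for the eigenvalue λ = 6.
Block sizes for λ = 6: [3, 2, 1]

Step 1 — from the characteristic polynomial, algebraic multiplicity of λ = 6 is 6. From dim ker(M − (6)·I) = 3, there are exactly 3 Jordan blocks for λ = 6.
Step 2 — from the minimal polynomial, the factor (x − 6)^3 tells us the largest block for λ = 6 has size 3.
Step 3 — with total size 6, 3 blocks, and largest block 3, the block sizes (in nonincreasing order) are [3, 2, 1].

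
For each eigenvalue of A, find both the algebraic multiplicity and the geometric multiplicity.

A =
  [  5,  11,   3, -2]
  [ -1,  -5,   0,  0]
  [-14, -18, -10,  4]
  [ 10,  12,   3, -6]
λ = -4: alg = 4, geom = 2

Step 1 — factor the characteristic polynomial to read off the algebraic multiplicities:
  χ_A(x) = (x + 4)^4

Step 2 — compute geometric multiplicities via the rank-nullity identity g(λ) = n − rank(A − λI):
  rank(A − (-4)·I) = 2, so dim ker(A − (-4)·I) = n − 2 = 2

Summary:
  λ = -4: algebraic multiplicity = 4, geometric multiplicity = 2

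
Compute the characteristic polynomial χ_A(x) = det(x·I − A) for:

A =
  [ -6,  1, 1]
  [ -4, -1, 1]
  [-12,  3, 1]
x^3 + 6*x^2 + 12*x + 8

Expanding det(x·I − A) (e.g. by cofactor expansion or by noting that A is similar to its Jordan form J, which has the same characteristic polynomial as A) gives
  χ_A(x) = x^3 + 6*x^2 + 12*x + 8
which factors as (x + 2)^3. The eigenvalues (with algebraic multiplicities) are λ = -2 with multiplicity 3.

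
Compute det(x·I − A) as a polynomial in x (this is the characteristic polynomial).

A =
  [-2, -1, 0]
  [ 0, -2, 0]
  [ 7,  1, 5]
x^3 - x^2 - 16*x - 20

Expanding det(x·I − A) (e.g. by cofactor expansion or by noting that A is similar to its Jordan form J, which has the same characteristic polynomial as A) gives
  χ_A(x) = x^3 - x^2 - 16*x - 20
which factors as (x - 5)*(x + 2)^2. The eigenvalues (with algebraic multiplicities) are λ = -2 with multiplicity 2, λ = 5 with multiplicity 1.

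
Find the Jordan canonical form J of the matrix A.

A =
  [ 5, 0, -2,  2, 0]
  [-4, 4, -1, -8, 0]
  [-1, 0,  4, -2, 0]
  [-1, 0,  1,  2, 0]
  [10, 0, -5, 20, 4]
J_1(3) ⊕ J_2(4) ⊕ J_1(4) ⊕ J_1(4)

The characteristic polynomial is
  det(x·I − A) = x^5 - 19*x^4 + 144*x^3 - 544*x^2 + 1024*x - 768 = (x - 4)^4*(x - 3)

Eigenvalues and multiplicities (the geometric multiplicity of λ is n − rank(A − λI), which equals the number of Jordan blocks for λ):
  λ = 3: algebraic multiplicity = 1, geometric multiplicity = 1
  λ = 4: algebraic multiplicity = 4, geometric multiplicity = 3

Determining the block sizes for each eigenvalue:
  λ = 3: one block (gm = 1), so the single block has size am = 1 → block sizes [1]
  λ = 4: 3 blocks summing to 4 forces exactly one block of size 2 and the rest size 1 → block sizes [2, 1, 1]

Assembling the blocks gives a Jordan form
J =
  [3, 0, 0, 0, 0]
  [0, 4, 1, 0, 0]
  [0, 0, 4, 0, 0]
  [0, 0, 0, 4, 0]
  [0, 0, 0, 0, 4]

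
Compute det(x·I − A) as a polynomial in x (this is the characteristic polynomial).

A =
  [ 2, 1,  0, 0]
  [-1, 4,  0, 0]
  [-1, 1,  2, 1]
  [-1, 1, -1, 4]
x^4 - 12*x^3 + 54*x^2 - 108*x + 81

Expanding det(x·I − A) (e.g. by cofactor expansion or by noting that A is similar to its Jordan form J, which has the same characteristic polynomial as A) gives
  χ_A(x) = x^4 - 12*x^3 + 54*x^2 - 108*x + 81
which factors as (x - 3)^4. The eigenvalues (with algebraic multiplicities) are λ = 3 with multiplicity 4.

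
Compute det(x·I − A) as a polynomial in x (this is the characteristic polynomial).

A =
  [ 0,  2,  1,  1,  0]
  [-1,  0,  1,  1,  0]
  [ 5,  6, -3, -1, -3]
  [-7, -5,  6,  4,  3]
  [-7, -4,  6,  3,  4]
x^5 - 5*x^4 + 10*x^3 - 10*x^2 + 5*x - 1

Expanding det(x·I − A) (e.g. by cofactor expansion or by noting that A is similar to its Jordan form J, which has the same characteristic polynomial as A) gives
  χ_A(x) = x^5 - 5*x^4 + 10*x^3 - 10*x^2 + 5*x - 1
which factors as (x - 1)^5. The eigenvalues (with algebraic multiplicities) are λ = 1 with multiplicity 5.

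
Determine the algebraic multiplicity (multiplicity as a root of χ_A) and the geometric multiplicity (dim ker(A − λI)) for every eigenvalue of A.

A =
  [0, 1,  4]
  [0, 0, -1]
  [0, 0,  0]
λ = 0: alg = 3, geom = 1

Step 1 — factor the characteristic polynomial to read off the algebraic multiplicities:
  χ_A(x) = x^3

Step 2 — compute geometric multiplicities via the rank-nullity identity g(λ) = n − rank(A − λI):
  rank(A − (0)·I) = 2, so dim ker(A − (0)·I) = n − 2 = 1

Summary:
  λ = 0: algebraic multiplicity = 3, geometric multiplicity = 1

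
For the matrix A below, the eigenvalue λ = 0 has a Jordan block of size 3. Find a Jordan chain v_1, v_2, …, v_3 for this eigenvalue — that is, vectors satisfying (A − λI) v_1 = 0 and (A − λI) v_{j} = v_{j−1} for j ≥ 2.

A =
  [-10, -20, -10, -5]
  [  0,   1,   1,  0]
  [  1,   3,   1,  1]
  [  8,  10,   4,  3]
A Jordan chain for λ = 0 of length 3:
v_1 = (0, -2, 2, 4)ᵀ
v_2 = (0, -1, -1, 6)ᵀ
v_3 = (2, -1, 0, 0)ᵀ

Let N = A − (0)·I. We want v_3 with N^3 v_3 = 0 but N^2 v_3 ≠ 0; then v_{j-1} := N · v_j for j = 3, …, 2.

Pick v_3 = (2, -1, 0, 0)ᵀ.
Then v_2 = N · v_3 = (0, -1, -1, 6)ᵀ.
Then v_1 = N · v_2 = (0, -2, 2, 4)ᵀ.

Sanity check: (A − (0)·I) v_1 = (0, 0, 0, 0)ᵀ = 0. ✓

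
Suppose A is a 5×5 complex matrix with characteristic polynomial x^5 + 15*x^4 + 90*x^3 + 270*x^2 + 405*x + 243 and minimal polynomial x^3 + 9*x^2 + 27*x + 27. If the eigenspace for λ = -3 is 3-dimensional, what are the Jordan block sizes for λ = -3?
Block sizes for λ = -3: [3, 1, 1]

Step 1 — from the characteristic polynomial, algebraic multiplicity of λ = -3 is 5. From dim ker(A − (-3)·I) = 3, there are exactly 3 Jordan blocks for λ = -3.
Step 2 — from the minimal polynomial, the factor (x + 3)^3 tells us the largest block for λ = -3 has size 3.
Step 3 — with total size 5, 3 blocks, and largest block 3, the block sizes (in nonincreasing order) are [3, 1, 1].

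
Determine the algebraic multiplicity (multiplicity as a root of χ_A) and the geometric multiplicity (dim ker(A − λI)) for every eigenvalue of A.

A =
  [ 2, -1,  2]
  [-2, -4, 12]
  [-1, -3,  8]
λ = 2: alg = 3, geom = 1

Step 1 — factor the characteristic polynomial to read off the algebraic multiplicities:
  χ_A(x) = (x - 2)^3

Step 2 — compute geometric multiplicities via the rank-nullity identity g(λ) = n − rank(A − λI):
  rank(A − (2)·I) = 2, so dim ker(A − (2)·I) = n − 2 = 1

Summary:
  λ = 2: algebraic multiplicity = 3, geometric multiplicity = 1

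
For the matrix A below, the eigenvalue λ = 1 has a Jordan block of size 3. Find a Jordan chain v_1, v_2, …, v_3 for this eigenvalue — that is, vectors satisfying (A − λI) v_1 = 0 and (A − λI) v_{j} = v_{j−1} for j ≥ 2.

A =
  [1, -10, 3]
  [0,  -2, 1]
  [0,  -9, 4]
A Jordan chain for λ = 1 of length 3:
v_1 = (3, 0, 0)ᵀ
v_2 = (-10, -3, -9)ᵀ
v_3 = (0, 1, 0)ᵀ

Let N = A − (1)·I. We want v_3 with N^3 v_3 = 0 but N^2 v_3 ≠ 0; then v_{j-1} := N · v_j for j = 3, …, 2.

Pick v_3 = (0, 1, 0)ᵀ.
Then v_2 = N · v_3 = (-10, -3, -9)ᵀ.
Then v_1 = N · v_2 = (3, 0, 0)ᵀ.

Sanity check: (A − (1)·I) v_1 = (0, 0, 0)ᵀ = 0. ✓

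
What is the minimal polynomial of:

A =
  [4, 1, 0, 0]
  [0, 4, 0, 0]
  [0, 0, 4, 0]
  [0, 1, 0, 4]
x^2 - 8*x + 16

The characteristic polynomial is χ_A(x) = (x - 4)^4, so the eigenvalues are known. The minimal polynomial is
  m_A(x) = Π_λ (x − λ)^{k_λ}
where k_λ is the size of the *largest* Jordan block for λ (equivalently, the smallest k with (A − λI)^k v = 0 for every generalised eigenvector v of λ).

  λ = 4: largest Jordan block has size 2, contributing (x − 4)^2

So m_A(x) = (x - 4)^2 = x^2 - 8*x + 16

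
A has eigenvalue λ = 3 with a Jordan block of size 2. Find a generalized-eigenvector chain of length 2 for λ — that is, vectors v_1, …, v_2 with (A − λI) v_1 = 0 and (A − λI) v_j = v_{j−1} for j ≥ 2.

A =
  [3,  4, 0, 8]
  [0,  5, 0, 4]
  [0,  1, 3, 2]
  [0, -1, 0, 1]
A Jordan chain for λ = 3 of length 2:
v_1 = (4, 2, 1, -1)ᵀ
v_2 = (0, 1, 0, 0)ᵀ

Let N = A − (3)·I. We want v_2 with N^2 v_2 = 0 but N^1 v_2 ≠ 0; then v_{j-1} := N · v_j for j = 2, …, 2.

Pick v_2 = (0, 1, 0, 0)ᵀ.
Then v_1 = N · v_2 = (4, 2, 1, -1)ᵀ.

Sanity check: (A − (3)·I) v_1 = (0, 0, 0, 0)ᵀ = 0. ✓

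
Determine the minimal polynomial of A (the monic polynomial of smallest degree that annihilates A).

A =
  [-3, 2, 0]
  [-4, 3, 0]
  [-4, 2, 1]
x^2 - 1

The characteristic polynomial is χ_A(x) = (x - 1)^2*(x + 1), so the eigenvalues are known. The minimal polynomial is
  m_A(x) = Π_λ (x − λ)^{k_λ}
where k_λ is the size of the *largest* Jordan block for λ (equivalently, the smallest k with (A − λI)^k v = 0 for every generalised eigenvector v of λ).

  λ = -1: largest Jordan block has size 1, contributing (x + 1)
  λ = 1: largest Jordan block has size 1, contributing (x − 1)

So m_A(x) = (x - 1)*(x + 1) = x^2 - 1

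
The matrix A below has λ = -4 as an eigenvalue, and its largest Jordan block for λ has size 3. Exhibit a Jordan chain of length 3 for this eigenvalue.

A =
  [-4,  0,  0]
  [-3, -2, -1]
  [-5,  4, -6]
A Jordan chain for λ = -4 of length 3:
v_1 = (0, -1, -2)ᵀ
v_2 = (0, -3, -5)ᵀ
v_3 = (1, 0, 0)ᵀ

Let N = A − (-4)·I. We want v_3 with N^3 v_3 = 0 but N^2 v_3 ≠ 0; then v_{j-1} := N · v_j for j = 3, …, 2.

Pick v_3 = (1, 0, 0)ᵀ.
Then v_2 = N · v_3 = (0, -3, -5)ᵀ.
Then v_1 = N · v_2 = (0, -1, -2)ᵀ.

Sanity check: (A − (-4)·I) v_1 = (0, 0, 0)ᵀ = 0. ✓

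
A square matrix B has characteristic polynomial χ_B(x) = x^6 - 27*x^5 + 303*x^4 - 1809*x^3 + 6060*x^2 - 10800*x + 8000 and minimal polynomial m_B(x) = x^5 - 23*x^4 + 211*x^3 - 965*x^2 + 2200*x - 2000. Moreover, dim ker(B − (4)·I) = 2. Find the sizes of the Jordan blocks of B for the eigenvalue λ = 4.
Block sizes for λ = 4: [2, 1]

Step 1 — from the characteristic polynomial, algebraic multiplicity of λ = 4 is 3. From dim ker(B − (4)·I) = 2, there are exactly 2 Jordan blocks for λ = 4.
Step 2 — from the minimal polynomial, the factor (x − 4)^2 tells us the largest block for λ = 4 has size 2.
Step 3 — with total size 3, 2 blocks, and largest block 2, the block sizes (in nonincreasing order) are [2, 1].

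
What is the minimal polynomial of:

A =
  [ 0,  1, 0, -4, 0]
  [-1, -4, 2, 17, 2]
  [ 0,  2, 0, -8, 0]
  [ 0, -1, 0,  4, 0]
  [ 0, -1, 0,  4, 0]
x^3

The characteristic polynomial is χ_A(x) = x^5, so the eigenvalues are known. The minimal polynomial is
  m_A(x) = Π_λ (x − λ)^{k_λ}
where k_λ is the size of the *largest* Jordan block for λ (equivalently, the smallest k with (A − λI)^k v = 0 for every generalised eigenvector v of λ).

  λ = 0: largest Jordan block has size 3, contributing (x − 0)^3

So m_A(x) = x^3 = x^3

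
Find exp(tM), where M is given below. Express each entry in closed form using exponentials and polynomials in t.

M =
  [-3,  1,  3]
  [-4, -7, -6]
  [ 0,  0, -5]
e^{tM} =
  [2*t*exp(-5*t) + exp(-5*t), t*exp(-5*t), 3*t*exp(-5*t)]
  [-4*t*exp(-5*t), -2*t*exp(-5*t) + exp(-5*t), -6*t*exp(-5*t)]
  [0, 0, exp(-5*t)]

Strategy: write M = P · J · P⁻¹ where J is a Jordan canonical form, so e^{tM} = P · e^{tJ} · P⁻¹, and e^{tJ} can be computed block-by-block.

M has Jordan form
J =
  [-5,  1,  0]
  [ 0, -5,  0]
  [ 0,  0, -5]
(up to reordering of blocks).

Per-block formulas:
  For a 1×1 block at λ = -5: exp(t · [-5]) = [e^(-5t)].
  For a 2×2 Jordan block J_2(-5): exp(t · J_2(-5)) = e^(-5t)·(I + t·N), where N is the 2×2 nilpotent shift.

After assembling e^{tJ} and conjugating by P, we get:

e^{tM} =
  [2*t*exp(-5*t) + exp(-5*t), t*exp(-5*t), 3*t*exp(-5*t)]
  [-4*t*exp(-5*t), -2*t*exp(-5*t) + exp(-5*t), -6*t*exp(-5*t)]
  [0, 0, exp(-5*t)]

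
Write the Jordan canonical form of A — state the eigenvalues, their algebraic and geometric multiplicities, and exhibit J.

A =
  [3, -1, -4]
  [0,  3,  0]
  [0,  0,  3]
J_2(3) ⊕ J_1(3)

The characteristic polynomial is
  det(x·I − A) = x^3 - 9*x^2 + 27*x - 27 = (x - 3)^3

Eigenvalues and multiplicities (the geometric multiplicity of λ is n − rank(A − λI), which equals the number of Jordan blocks for λ):
  λ = 3: algebraic multiplicity = 3, geometric multiplicity = 2

Determining the block sizes for each eigenvalue:
  λ = 3: 2 blocks summing to 3 forces exactly one block of size 2 and the rest size 1 → block sizes [2, 1]

Assembling the blocks gives a Jordan form
J =
  [3, 1, 0]
  [0, 3, 0]
  [0, 0, 3]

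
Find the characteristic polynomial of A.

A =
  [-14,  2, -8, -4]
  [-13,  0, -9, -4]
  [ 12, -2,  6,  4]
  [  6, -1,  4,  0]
x^4 + 8*x^3 + 24*x^2 + 32*x + 16

Expanding det(x·I − A) (e.g. by cofactor expansion or by noting that A is similar to its Jordan form J, which has the same characteristic polynomial as A) gives
  χ_A(x) = x^4 + 8*x^3 + 24*x^2 + 32*x + 16
which factors as (x + 2)^4. The eigenvalues (with algebraic multiplicities) are λ = -2 with multiplicity 4.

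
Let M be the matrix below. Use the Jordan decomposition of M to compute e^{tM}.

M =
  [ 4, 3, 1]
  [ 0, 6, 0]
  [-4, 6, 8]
e^{tM} =
  [-2*t*exp(6*t) + exp(6*t), 3*t*exp(6*t), t*exp(6*t)]
  [0, exp(6*t), 0]
  [-4*t*exp(6*t), 6*t*exp(6*t), 2*t*exp(6*t) + exp(6*t)]

Strategy: write M = P · J · P⁻¹ where J is a Jordan canonical form, so e^{tM} = P · e^{tJ} · P⁻¹, and e^{tJ} can be computed block-by-block.

M has Jordan form
J =
  [6, 1, 0]
  [0, 6, 0]
  [0, 0, 6]
(up to reordering of blocks).

Per-block formulas:
  For a 2×2 Jordan block J_2(6): exp(t · J_2(6)) = e^(6t)·(I + t·N), where N is the 2×2 nilpotent shift.
  For a 1×1 block at λ = 6: exp(t · [6]) = [e^(6t)].

After assembling e^{tJ} and conjugating by P, we get:

e^{tM} =
  [-2*t*exp(6*t) + exp(6*t), 3*t*exp(6*t), t*exp(6*t)]
  [0, exp(6*t), 0]
  [-4*t*exp(6*t), 6*t*exp(6*t), 2*t*exp(6*t) + exp(6*t)]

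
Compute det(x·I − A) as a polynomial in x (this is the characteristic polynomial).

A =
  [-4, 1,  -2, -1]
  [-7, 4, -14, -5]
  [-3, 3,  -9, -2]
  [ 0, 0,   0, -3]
x^4 + 12*x^3 + 54*x^2 + 108*x + 81

Expanding det(x·I − A) (e.g. by cofactor expansion or by noting that A is similar to its Jordan form J, which has the same characteristic polynomial as A) gives
  χ_A(x) = x^4 + 12*x^3 + 54*x^2 + 108*x + 81
which factors as (x + 3)^4. The eigenvalues (with algebraic multiplicities) are λ = -3 with multiplicity 4.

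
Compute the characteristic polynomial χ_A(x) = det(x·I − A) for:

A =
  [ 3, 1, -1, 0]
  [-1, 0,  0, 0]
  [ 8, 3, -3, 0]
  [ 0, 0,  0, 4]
x^4 - 4*x^3

Expanding det(x·I − A) (e.g. by cofactor expansion or by noting that A is similar to its Jordan form J, which has the same characteristic polynomial as A) gives
  χ_A(x) = x^4 - 4*x^3
which factors as x^3*(x - 4). The eigenvalues (with algebraic multiplicities) are λ = 0 with multiplicity 3, λ = 4 with multiplicity 1.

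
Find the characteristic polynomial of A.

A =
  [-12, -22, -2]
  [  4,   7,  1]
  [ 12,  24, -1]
x^3 + 6*x^2 + 9*x + 4

Expanding det(x·I − A) (e.g. by cofactor expansion or by noting that A is similar to its Jordan form J, which has the same characteristic polynomial as A) gives
  χ_A(x) = x^3 + 6*x^2 + 9*x + 4
which factors as (x + 1)^2*(x + 4). The eigenvalues (with algebraic multiplicities) are λ = -4 with multiplicity 1, λ = -1 with multiplicity 2.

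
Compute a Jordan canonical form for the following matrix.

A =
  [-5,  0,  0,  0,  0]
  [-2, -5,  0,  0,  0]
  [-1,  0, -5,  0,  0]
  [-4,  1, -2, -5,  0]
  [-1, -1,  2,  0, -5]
J_2(-5) ⊕ J_2(-5) ⊕ J_1(-5)

The characteristic polynomial is
  det(x·I − A) = x^5 + 25*x^4 + 250*x^3 + 1250*x^2 + 3125*x + 3125 = (x + 5)^5

Eigenvalues and multiplicities (the geometric multiplicity of λ is n − rank(A − λI), which equals the number of Jordan blocks for λ):
  λ = -5: algebraic multiplicity = 5, geometric multiplicity = 3

Determining the block sizes for each eigenvalue:
  λ = -5: with am = 5 and gm = 3, the partition is not yet determined (e.g. several partitions of 5 into 3 parts exist). Let N = A − (-5)·I. Computing rank(N^1) = 2, rank(N^2) = 0; the number of blocks of size ≥ j is rank(N^{j−1}) − rank(N^j), giving [3, 2]. So we have 2 block(s) of size 2, 1 block(s) of size 1 → block sizes [2, 2, 1]

Assembling the blocks gives a Jordan form
J =
  [-5,  1,  0,  0,  0]
  [ 0, -5,  0,  0,  0]
  [ 0,  0, -5,  1,  0]
  [ 0,  0,  0, -5,  0]
  [ 0,  0,  0,  0, -5]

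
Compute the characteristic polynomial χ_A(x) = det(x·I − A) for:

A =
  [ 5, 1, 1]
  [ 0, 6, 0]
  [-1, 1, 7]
x^3 - 18*x^2 + 108*x - 216

Expanding det(x·I − A) (e.g. by cofactor expansion or by noting that A is similar to its Jordan form J, which has the same characteristic polynomial as A) gives
  χ_A(x) = x^3 - 18*x^2 + 108*x - 216
which factors as (x - 6)^3. The eigenvalues (with algebraic multiplicities) are λ = 6 with multiplicity 3.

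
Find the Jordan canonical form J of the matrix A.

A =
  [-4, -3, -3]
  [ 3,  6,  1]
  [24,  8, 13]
J_2(5) ⊕ J_1(5)

The characteristic polynomial is
  det(x·I − A) = x^3 - 15*x^2 + 75*x - 125 = (x - 5)^3

Eigenvalues and multiplicities (the geometric multiplicity of λ is n − rank(A − λI), which equals the number of Jordan blocks for λ):
  λ = 5: algebraic multiplicity = 3, geometric multiplicity = 2

Determining the block sizes for each eigenvalue:
  λ = 5: 2 blocks summing to 3 forces exactly one block of size 2 and the rest size 1 → block sizes [2, 1]

Assembling the blocks gives a Jordan form
J =
  [5, 1, 0]
  [0, 5, 0]
  [0, 0, 5]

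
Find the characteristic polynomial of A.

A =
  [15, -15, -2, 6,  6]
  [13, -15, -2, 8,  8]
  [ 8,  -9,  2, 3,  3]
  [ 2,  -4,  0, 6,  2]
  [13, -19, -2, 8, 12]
x^5 - 20*x^4 + 160*x^3 - 640*x^2 + 1280*x - 1024

Expanding det(x·I − A) (e.g. by cofactor expansion or by noting that A is similar to its Jordan form J, which has the same characteristic polynomial as A) gives
  χ_A(x) = x^5 - 20*x^4 + 160*x^3 - 640*x^2 + 1280*x - 1024
which factors as (x - 4)^5. The eigenvalues (with algebraic multiplicities) are λ = 4 with multiplicity 5.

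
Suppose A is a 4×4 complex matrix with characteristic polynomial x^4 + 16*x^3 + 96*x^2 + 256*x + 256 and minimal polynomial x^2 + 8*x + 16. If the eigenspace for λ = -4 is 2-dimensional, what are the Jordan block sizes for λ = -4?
Block sizes for λ = -4: [2, 2]

Step 1 — from the characteristic polynomial, algebraic multiplicity of λ = -4 is 4. From dim ker(A − (-4)·I) = 2, there are exactly 2 Jordan blocks for λ = -4.
Step 2 — from the minimal polynomial, the factor (x + 4)^2 tells us the largest block for λ = -4 has size 2.
Step 3 — with total size 4, 2 blocks, and largest block 2, the block sizes (in nonincreasing order) are [2, 2].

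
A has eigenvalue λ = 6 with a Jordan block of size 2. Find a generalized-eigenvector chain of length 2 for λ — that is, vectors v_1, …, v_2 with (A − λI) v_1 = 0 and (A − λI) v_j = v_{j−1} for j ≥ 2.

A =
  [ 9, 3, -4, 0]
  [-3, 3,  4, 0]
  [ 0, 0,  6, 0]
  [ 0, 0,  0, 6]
A Jordan chain for λ = 6 of length 2:
v_1 = (3, -3, 0, 0)ᵀ
v_2 = (1, 0, 0, 0)ᵀ

Let N = A − (6)·I. We want v_2 with N^2 v_2 = 0 but N^1 v_2 ≠ 0; then v_{j-1} := N · v_j for j = 2, …, 2.

Pick v_2 = (1, 0, 0, 0)ᵀ.
Then v_1 = N · v_2 = (3, -3, 0, 0)ᵀ.

Sanity check: (A − (6)·I) v_1 = (0, 0, 0, 0)ᵀ = 0. ✓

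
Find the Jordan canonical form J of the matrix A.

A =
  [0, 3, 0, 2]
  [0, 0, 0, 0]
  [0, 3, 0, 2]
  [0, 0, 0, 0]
J_2(0) ⊕ J_1(0) ⊕ J_1(0)

The characteristic polynomial is
  det(x·I − A) = x^4

Eigenvalues and multiplicities (the geometric multiplicity of λ is n − rank(A − λI), which equals the number of Jordan blocks for λ):
  λ = 0: algebraic multiplicity = 4, geometric multiplicity = 3

Determining the block sizes for each eigenvalue:
  λ = 0: 3 blocks summing to 4 forces exactly one block of size 2 and the rest size 1 → block sizes [2, 1, 1]

Assembling the blocks gives a Jordan form
J =
  [0, 1, 0, 0]
  [0, 0, 0, 0]
  [0, 0, 0, 0]
  [0, 0, 0, 0]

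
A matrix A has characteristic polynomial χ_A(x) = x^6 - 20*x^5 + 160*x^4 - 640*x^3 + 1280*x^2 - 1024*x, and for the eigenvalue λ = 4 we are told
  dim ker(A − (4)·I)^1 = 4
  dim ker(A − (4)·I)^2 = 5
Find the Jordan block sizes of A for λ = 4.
Block sizes for λ = 4: [2, 1, 1, 1]

From the dimensions of kernels of powers, the number of Jordan blocks of size at least j is d_j − d_{j−1} where d_j = dim ker(N^j) (with d_0 = 0). Computing the differences gives [4, 1].
The number of blocks of size exactly k is (#blocks of size ≥ k) − (#blocks of size ≥ k + 1), so the partition is: 3 block(s) of size 1, 1 block(s) of size 2.
In nonincreasing order the block sizes are [2, 1, 1, 1].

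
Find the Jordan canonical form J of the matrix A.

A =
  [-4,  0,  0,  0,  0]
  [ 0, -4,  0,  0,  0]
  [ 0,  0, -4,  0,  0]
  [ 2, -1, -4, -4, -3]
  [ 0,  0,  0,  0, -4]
J_2(-4) ⊕ J_1(-4) ⊕ J_1(-4) ⊕ J_1(-4)

The characteristic polynomial is
  det(x·I − A) = x^5 + 20*x^4 + 160*x^3 + 640*x^2 + 1280*x + 1024 = (x + 4)^5

Eigenvalues and multiplicities (the geometric multiplicity of λ is n − rank(A − λI), which equals the number of Jordan blocks for λ):
  λ = -4: algebraic multiplicity = 5, geometric multiplicity = 4

Determining the block sizes for each eigenvalue:
  λ = -4: 4 blocks summing to 5 forces exactly one block of size 2 and the rest size 1 → block sizes [2, 1, 1, 1]

Assembling the blocks gives a Jordan form
J =
  [-4,  1,  0,  0,  0]
  [ 0, -4,  0,  0,  0]
  [ 0,  0, -4,  0,  0]
  [ 0,  0,  0, -4,  0]
  [ 0,  0,  0,  0, -4]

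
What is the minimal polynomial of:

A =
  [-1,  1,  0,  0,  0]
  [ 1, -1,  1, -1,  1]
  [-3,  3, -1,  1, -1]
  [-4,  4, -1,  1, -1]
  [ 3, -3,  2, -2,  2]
x^3

The characteristic polynomial is χ_A(x) = x^5, so the eigenvalues are known. The minimal polynomial is
  m_A(x) = Π_λ (x − λ)^{k_λ}
where k_λ is the size of the *largest* Jordan block for λ (equivalently, the smallest k with (A − λI)^k v = 0 for every generalised eigenvector v of λ).

  λ = 0: largest Jordan block has size 3, contributing (x − 0)^3

So m_A(x) = x^3 = x^3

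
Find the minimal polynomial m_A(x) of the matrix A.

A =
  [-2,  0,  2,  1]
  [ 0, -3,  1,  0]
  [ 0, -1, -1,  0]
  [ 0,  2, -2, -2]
x^2 + 4*x + 4

The characteristic polynomial is χ_A(x) = (x + 2)^4, so the eigenvalues are known. The minimal polynomial is
  m_A(x) = Π_λ (x − λ)^{k_λ}
where k_λ is the size of the *largest* Jordan block for λ (equivalently, the smallest k with (A − λI)^k v = 0 for every generalised eigenvector v of λ).

  λ = -2: largest Jordan block has size 2, contributing (x + 2)^2

So m_A(x) = (x + 2)^2 = x^2 + 4*x + 4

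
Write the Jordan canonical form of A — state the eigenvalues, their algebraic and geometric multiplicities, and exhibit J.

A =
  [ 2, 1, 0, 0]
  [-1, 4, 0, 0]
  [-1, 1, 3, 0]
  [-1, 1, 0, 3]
J_2(3) ⊕ J_1(3) ⊕ J_1(3)

The characteristic polynomial is
  det(x·I − A) = x^4 - 12*x^3 + 54*x^2 - 108*x + 81 = (x - 3)^4

Eigenvalues and multiplicities (the geometric multiplicity of λ is n − rank(A − λI), which equals the number of Jordan blocks for λ):
  λ = 3: algebraic multiplicity = 4, geometric multiplicity = 3

Determining the block sizes for each eigenvalue:
  λ = 3: 3 blocks summing to 4 forces exactly one block of size 2 and the rest size 1 → block sizes [2, 1, 1]

Assembling the blocks gives a Jordan form
J =
  [3, 1, 0, 0]
  [0, 3, 0, 0]
  [0, 0, 3, 0]
  [0, 0, 0, 3]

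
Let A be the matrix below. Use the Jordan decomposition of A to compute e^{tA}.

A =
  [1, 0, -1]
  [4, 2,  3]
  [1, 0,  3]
e^{tA} =
  [-t*exp(2*t) + exp(2*t), 0, -t*exp(2*t)]
  [-t^2*exp(2*t)/2 + 4*t*exp(2*t), exp(2*t), -t^2*exp(2*t)/2 + 3*t*exp(2*t)]
  [t*exp(2*t), 0, t*exp(2*t) + exp(2*t)]

Strategy: write A = P · J · P⁻¹ where J is a Jordan canonical form, so e^{tA} = P · e^{tJ} · P⁻¹, and e^{tJ} can be computed block-by-block.

A has Jordan form
J =
  [2, 1, 0]
  [0, 2, 1]
  [0, 0, 2]
(up to reordering of blocks).

Per-block formulas:
  For a 3×3 Jordan block J_3(2): exp(t · J_3(2)) = e^(2t)·(I + t·N + (t^2/2)·N^2), where N is the 3×3 nilpotent shift.

After assembling e^{tJ} and conjugating by P, we get:

e^{tA} =
  [-t*exp(2*t) + exp(2*t), 0, -t*exp(2*t)]
  [-t^2*exp(2*t)/2 + 4*t*exp(2*t), exp(2*t), -t^2*exp(2*t)/2 + 3*t*exp(2*t)]
  [t*exp(2*t), 0, t*exp(2*t) + exp(2*t)]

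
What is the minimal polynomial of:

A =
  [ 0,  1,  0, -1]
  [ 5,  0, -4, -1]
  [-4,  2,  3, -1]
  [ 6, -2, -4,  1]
x^2 - 2*x + 1

The characteristic polynomial is χ_A(x) = (x - 1)^4, so the eigenvalues are known. The minimal polynomial is
  m_A(x) = Π_λ (x − λ)^{k_λ}
where k_λ is the size of the *largest* Jordan block for λ (equivalently, the smallest k with (A − λI)^k v = 0 for every generalised eigenvector v of λ).

  λ = 1: largest Jordan block has size 2, contributing (x − 1)^2

So m_A(x) = (x - 1)^2 = x^2 - 2*x + 1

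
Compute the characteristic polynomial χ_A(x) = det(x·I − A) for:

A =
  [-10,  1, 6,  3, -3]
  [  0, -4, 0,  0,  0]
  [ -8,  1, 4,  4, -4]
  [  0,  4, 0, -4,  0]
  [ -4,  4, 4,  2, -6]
x^5 + 20*x^4 + 160*x^3 + 640*x^2 + 1280*x + 1024

Expanding det(x·I − A) (e.g. by cofactor expansion or by noting that A is similar to its Jordan form J, which has the same characteristic polynomial as A) gives
  χ_A(x) = x^5 + 20*x^4 + 160*x^3 + 640*x^2 + 1280*x + 1024
which factors as (x + 4)^5. The eigenvalues (with algebraic multiplicities) are λ = -4 with multiplicity 5.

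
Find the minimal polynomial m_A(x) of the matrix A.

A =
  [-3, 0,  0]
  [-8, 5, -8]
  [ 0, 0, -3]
x^2 - 2*x - 15

The characteristic polynomial is χ_A(x) = (x - 5)*(x + 3)^2, so the eigenvalues are known. The minimal polynomial is
  m_A(x) = Π_λ (x − λ)^{k_λ}
where k_λ is the size of the *largest* Jordan block for λ (equivalently, the smallest k with (A − λI)^k v = 0 for every generalised eigenvector v of λ).

  λ = -3: largest Jordan block has size 1, contributing (x + 3)
  λ = 5: largest Jordan block has size 1, contributing (x − 5)

So m_A(x) = (x - 5)*(x + 3) = x^2 - 2*x - 15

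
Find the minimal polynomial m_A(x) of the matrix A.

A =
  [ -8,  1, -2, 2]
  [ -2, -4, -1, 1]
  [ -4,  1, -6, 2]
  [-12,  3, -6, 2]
x^3 + 12*x^2 + 48*x + 64

The characteristic polynomial is χ_A(x) = (x + 4)^4, so the eigenvalues are known. The minimal polynomial is
  m_A(x) = Π_λ (x − λ)^{k_λ}
where k_λ is the size of the *largest* Jordan block for λ (equivalently, the smallest k with (A − λI)^k v = 0 for every generalised eigenvector v of λ).

  λ = -4: largest Jordan block has size 3, contributing (x + 4)^3

So m_A(x) = (x + 4)^3 = x^3 + 12*x^2 + 48*x + 64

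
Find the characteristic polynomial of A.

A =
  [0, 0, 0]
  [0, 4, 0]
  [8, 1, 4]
x^3 - 8*x^2 + 16*x

Expanding det(x·I − A) (e.g. by cofactor expansion or by noting that A is similar to its Jordan form J, which has the same characteristic polynomial as A) gives
  χ_A(x) = x^3 - 8*x^2 + 16*x
which factors as x*(x - 4)^2. The eigenvalues (with algebraic multiplicities) are λ = 0 with multiplicity 1, λ = 4 with multiplicity 2.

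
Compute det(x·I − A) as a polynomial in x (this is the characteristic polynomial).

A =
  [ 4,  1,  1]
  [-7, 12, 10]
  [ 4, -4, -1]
x^3 - 15*x^2 + 75*x - 125

Expanding det(x·I − A) (e.g. by cofactor expansion or by noting that A is similar to its Jordan form J, which has the same characteristic polynomial as A) gives
  χ_A(x) = x^3 - 15*x^2 + 75*x - 125
which factors as (x - 5)^3. The eigenvalues (with algebraic multiplicities) are λ = 5 with multiplicity 3.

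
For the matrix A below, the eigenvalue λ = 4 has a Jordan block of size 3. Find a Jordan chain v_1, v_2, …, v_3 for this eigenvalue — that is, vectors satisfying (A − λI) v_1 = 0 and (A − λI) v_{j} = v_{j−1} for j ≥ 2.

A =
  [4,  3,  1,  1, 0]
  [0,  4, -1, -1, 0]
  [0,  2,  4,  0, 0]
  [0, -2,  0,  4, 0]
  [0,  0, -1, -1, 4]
A Jordan chain for λ = 4 of length 3:
v_1 = (-3, 0, -2, 2, 0)ᵀ
v_2 = (1, -1, 0, 0, -1)ᵀ
v_3 = (0, 0, 1, 0, 0)ᵀ

Let N = A − (4)·I. We want v_3 with N^3 v_3 = 0 but N^2 v_3 ≠ 0; then v_{j-1} := N · v_j for j = 3, …, 2.

Pick v_3 = (0, 0, 1, 0, 0)ᵀ.
Then v_2 = N · v_3 = (1, -1, 0, 0, -1)ᵀ.
Then v_1 = N · v_2 = (-3, 0, -2, 2, 0)ᵀ.

Sanity check: (A − (4)·I) v_1 = (0, 0, 0, 0, 0)ᵀ = 0. ✓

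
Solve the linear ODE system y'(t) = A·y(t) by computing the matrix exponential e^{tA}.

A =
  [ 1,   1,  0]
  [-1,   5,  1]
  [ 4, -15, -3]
e^{tA} =
  [-t^2*exp(t)/2 + exp(t), 2*t^2*exp(t) + t*exp(t), t^2*exp(t)/2]
  [-t*exp(t), 4*t*exp(t) + exp(t), t*exp(t)]
  [-t^2*exp(t)/2 + 4*t*exp(t), 2*t^2*exp(t) - 15*t*exp(t), t^2*exp(t)/2 - 4*t*exp(t) + exp(t)]

Strategy: write A = P · J · P⁻¹ where J is a Jordan canonical form, so e^{tA} = P · e^{tJ} · P⁻¹, and e^{tJ} can be computed block-by-block.

A has Jordan form
J =
  [1, 1, 0]
  [0, 1, 1]
  [0, 0, 1]
(up to reordering of blocks).

Per-block formulas:
  For a 3×3 Jordan block J_3(1): exp(t · J_3(1)) = e^(1t)·(I + t·N + (t^2/2)·N^2), where N is the 3×3 nilpotent shift.

After assembling e^{tJ} and conjugating by P, we get:

e^{tA} =
  [-t^2*exp(t)/2 + exp(t), 2*t^2*exp(t) + t*exp(t), t^2*exp(t)/2]
  [-t*exp(t), 4*t*exp(t) + exp(t), t*exp(t)]
  [-t^2*exp(t)/2 + 4*t*exp(t), 2*t^2*exp(t) - 15*t*exp(t), t^2*exp(t)/2 - 4*t*exp(t) + exp(t)]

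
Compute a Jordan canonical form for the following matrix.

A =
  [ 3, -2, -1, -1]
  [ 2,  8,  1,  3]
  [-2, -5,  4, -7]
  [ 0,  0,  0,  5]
J_3(5) ⊕ J_1(5)

The characteristic polynomial is
  det(x·I − A) = x^4 - 20*x^3 + 150*x^2 - 500*x + 625 = (x - 5)^4

Eigenvalues and multiplicities (the geometric multiplicity of λ is n − rank(A − λI), which equals the number of Jordan blocks for λ):
  λ = 5: algebraic multiplicity = 4, geometric multiplicity = 2

Determining the block sizes for each eigenvalue:
  λ = 5: with am = 4 and gm = 2, the partition is not yet determined (e.g. several partitions of 4 into 2 parts exist). Let N = A − (5)·I. Computing rank(N^1) = 2, rank(N^2) = 1, rank(N^3) = 0; the number of blocks of size ≥ j is rank(N^{j−1}) − rank(N^j), giving [2, 1, 1]. So we have 1 block(s) of size 3, 1 block(s) of size 1 → block sizes [3, 1]

Assembling the blocks gives a Jordan form
J =
  [5, 1, 0, 0]
  [0, 5, 1, 0]
  [0, 0, 5, 0]
  [0, 0, 0, 5]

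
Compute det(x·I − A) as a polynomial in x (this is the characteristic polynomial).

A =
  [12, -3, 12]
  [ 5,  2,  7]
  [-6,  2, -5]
x^3 - 9*x^2 + 27*x - 27

Expanding det(x·I − A) (e.g. by cofactor expansion or by noting that A is similar to its Jordan form J, which has the same characteristic polynomial as A) gives
  χ_A(x) = x^3 - 9*x^2 + 27*x - 27
which factors as (x - 3)^3. The eigenvalues (with algebraic multiplicities) are λ = 3 with multiplicity 3.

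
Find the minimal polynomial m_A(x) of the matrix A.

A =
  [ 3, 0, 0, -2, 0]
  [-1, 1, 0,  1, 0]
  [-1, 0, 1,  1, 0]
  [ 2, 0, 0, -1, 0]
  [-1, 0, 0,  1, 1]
x^2 - 2*x + 1

The characteristic polynomial is χ_A(x) = (x - 1)^5, so the eigenvalues are known. The minimal polynomial is
  m_A(x) = Π_λ (x − λ)^{k_λ}
where k_λ is the size of the *largest* Jordan block for λ (equivalently, the smallest k with (A − λI)^k v = 0 for every generalised eigenvector v of λ).

  λ = 1: largest Jordan block has size 2, contributing (x − 1)^2

So m_A(x) = (x - 1)^2 = x^2 - 2*x + 1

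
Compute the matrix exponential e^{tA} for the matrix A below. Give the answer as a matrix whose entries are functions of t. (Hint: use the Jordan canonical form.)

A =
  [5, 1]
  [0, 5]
e^{tA} =
  [exp(5*t), t*exp(5*t)]
  [0, exp(5*t)]

Strategy: write A = P · J · P⁻¹ where J is a Jordan canonical form, so e^{tA} = P · e^{tJ} · P⁻¹, and e^{tJ} can be computed block-by-block.

A has Jordan form
J =
  [5, 1]
  [0, 5]
(up to reordering of blocks).

Per-block formulas:
  For a 2×2 Jordan block J_2(5): exp(t · J_2(5)) = e^(5t)·(I + t·N), where N is the 2×2 nilpotent shift.

After assembling e^{tJ} and conjugating by P, we get:

e^{tA} =
  [exp(5*t), t*exp(5*t)]
  [0, exp(5*t)]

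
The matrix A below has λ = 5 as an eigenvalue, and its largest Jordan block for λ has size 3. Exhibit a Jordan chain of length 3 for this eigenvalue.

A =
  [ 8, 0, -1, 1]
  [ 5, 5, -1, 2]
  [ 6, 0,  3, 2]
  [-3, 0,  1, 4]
A Jordan chain for λ = 5 of length 3:
v_1 = (0, 3, 0, 0)ᵀ
v_2 = (3, 5, 6, -3)ᵀ
v_3 = (1, 0, 0, 0)ᵀ

Let N = A − (5)·I. We want v_3 with N^3 v_3 = 0 but N^2 v_3 ≠ 0; then v_{j-1} := N · v_j for j = 3, …, 2.

Pick v_3 = (1, 0, 0, 0)ᵀ.
Then v_2 = N · v_3 = (3, 5, 6, -3)ᵀ.
Then v_1 = N · v_2 = (0, 3, 0, 0)ᵀ.

Sanity check: (A − (5)·I) v_1 = (0, 0, 0, 0)ᵀ = 0. ✓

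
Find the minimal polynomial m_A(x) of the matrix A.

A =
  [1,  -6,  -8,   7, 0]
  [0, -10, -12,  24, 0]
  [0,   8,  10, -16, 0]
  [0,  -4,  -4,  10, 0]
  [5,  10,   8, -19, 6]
x^3 - 9*x^2 + 20*x - 12

The characteristic polynomial is χ_A(x) = (x - 6)^2*(x - 2)^2*(x - 1), so the eigenvalues are known. The minimal polynomial is
  m_A(x) = Π_λ (x − λ)^{k_λ}
where k_λ is the size of the *largest* Jordan block for λ (equivalently, the smallest k with (A − λI)^k v = 0 for every generalised eigenvector v of λ).

  λ = 1: largest Jordan block has size 1, contributing (x − 1)
  λ = 2: largest Jordan block has size 1, contributing (x − 2)
  λ = 6: largest Jordan block has size 1, contributing (x − 6)

So m_A(x) = (x - 6)*(x - 2)*(x - 1) = x^3 - 9*x^2 + 20*x - 12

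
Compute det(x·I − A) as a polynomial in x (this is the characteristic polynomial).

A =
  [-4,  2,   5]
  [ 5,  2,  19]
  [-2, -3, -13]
x^3 + 15*x^2 + 75*x + 125

Expanding det(x·I − A) (e.g. by cofactor expansion or by noting that A is similar to its Jordan form J, which has the same characteristic polynomial as A) gives
  χ_A(x) = x^3 + 15*x^2 + 75*x + 125
which factors as (x + 5)^3. The eigenvalues (with algebraic multiplicities) are λ = -5 with multiplicity 3.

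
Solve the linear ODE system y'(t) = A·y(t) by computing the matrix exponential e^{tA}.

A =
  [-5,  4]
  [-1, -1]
e^{tA} =
  [-2*t*exp(-3*t) + exp(-3*t), 4*t*exp(-3*t)]
  [-t*exp(-3*t), 2*t*exp(-3*t) + exp(-3*t)]

Strategy: write A = P · J · P⁻¹ where J is a Jordan canonical form, so e^{tA} = P · e^{tJ} · P⁻¹, and e^{tJ} can be computed block-by-block.

A has Jordan form
J =
  [-3,  1]
  [ 0, -3]
(up to reordering of blocks).

Per-block formulas:
  For a 2×2 Jordan block J_2(-3): exp(t · J_2(-3)) = e^(-3t)·(I + t·N), where N is the 2×2 nilpotent shift.

After assembling e^{tJ} and conjugating by P, we get:

e^{tA} =
  [-2*t*exp(-3*t) + exp(-3*t), 4*t*exp(-3*t)]
  [-t*exp(-3*t), 2*t*exp(-3*t) + exp(-3*t)]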